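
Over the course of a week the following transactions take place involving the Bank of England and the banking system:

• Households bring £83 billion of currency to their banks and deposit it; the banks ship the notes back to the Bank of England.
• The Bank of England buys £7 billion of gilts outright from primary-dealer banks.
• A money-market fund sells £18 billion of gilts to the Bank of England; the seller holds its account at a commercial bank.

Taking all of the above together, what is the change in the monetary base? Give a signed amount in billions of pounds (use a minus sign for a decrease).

+£25 billion

Bank of England balance sheet:
  Assets:      Securities +£25B
  Liabilities: Bank reserves +£108B, Currency in circulation −£83B
Monetary base = currency + reserves: −£83B + (+£108B) = +£25 billion.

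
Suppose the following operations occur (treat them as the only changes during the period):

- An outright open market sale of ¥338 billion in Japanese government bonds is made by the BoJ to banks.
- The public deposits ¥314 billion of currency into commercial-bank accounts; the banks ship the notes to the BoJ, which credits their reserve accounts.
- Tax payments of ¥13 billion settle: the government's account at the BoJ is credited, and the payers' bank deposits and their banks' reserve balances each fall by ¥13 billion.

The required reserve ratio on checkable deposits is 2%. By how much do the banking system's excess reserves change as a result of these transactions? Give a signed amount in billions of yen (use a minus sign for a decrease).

-¥43.02 billion

OMO sale (to banks) ¥338 billion: reserves −¥338B, deposits 0.
Currency deposit ¥314 billion: reserves +¥314B, deposits +¥314B.
Government account inflow ¥13 billion: reserves −¥13B, deposits −¥13B.
Totals: Δreserves = −¥37B, Δdeposits = +¥301B.
Δrequired reserves = 2% × +¥301B = +¥6.02B.
Δexcess reserves = Δreserves − Δrequired = −¥37B − (+¥6.02B) = -¥43.02 billion.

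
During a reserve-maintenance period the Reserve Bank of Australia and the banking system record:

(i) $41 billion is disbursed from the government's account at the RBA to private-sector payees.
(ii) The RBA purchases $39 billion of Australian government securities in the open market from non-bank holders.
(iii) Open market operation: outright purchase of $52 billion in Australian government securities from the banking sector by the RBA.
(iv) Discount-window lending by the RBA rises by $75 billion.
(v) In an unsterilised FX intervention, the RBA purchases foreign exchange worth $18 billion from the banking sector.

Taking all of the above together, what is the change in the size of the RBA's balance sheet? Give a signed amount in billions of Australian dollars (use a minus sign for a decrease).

+$184 billion

Government spending $41 billion: only the composition of liabilities changes → 0.
Asset purchase (from non-banks) $39 billion: an RBA asset is acquired → +$39B.
OMO purchase (from banks) $52 billion: an RBA asset is acquired → +$52B.
Discount-window loan $75 billion: an RBA asset is acquired → +$75B.
FX purchase $18 billion: an RBA asset is acquired → +$18B.
Net: 0 + 39 + 52 + 75 + 18 = +$184 billion.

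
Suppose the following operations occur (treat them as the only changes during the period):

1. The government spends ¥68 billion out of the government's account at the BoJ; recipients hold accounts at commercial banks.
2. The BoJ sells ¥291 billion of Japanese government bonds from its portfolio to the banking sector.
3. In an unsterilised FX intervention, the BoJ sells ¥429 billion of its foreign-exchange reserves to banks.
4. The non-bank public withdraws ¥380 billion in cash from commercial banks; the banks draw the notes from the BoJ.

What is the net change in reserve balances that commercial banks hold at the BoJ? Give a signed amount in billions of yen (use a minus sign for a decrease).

-¥1032 billion

BoJ balance sheet:
  Assets:      Securities −¥291B, Foreign assets −¥429B
  Liabilities: Bank reserves −¥1032B, Currency in circulation +¥380B, Government deposits −¥68B
So the change in reserve balances that commercial banks hold at the BoJ is -¥1032 billion.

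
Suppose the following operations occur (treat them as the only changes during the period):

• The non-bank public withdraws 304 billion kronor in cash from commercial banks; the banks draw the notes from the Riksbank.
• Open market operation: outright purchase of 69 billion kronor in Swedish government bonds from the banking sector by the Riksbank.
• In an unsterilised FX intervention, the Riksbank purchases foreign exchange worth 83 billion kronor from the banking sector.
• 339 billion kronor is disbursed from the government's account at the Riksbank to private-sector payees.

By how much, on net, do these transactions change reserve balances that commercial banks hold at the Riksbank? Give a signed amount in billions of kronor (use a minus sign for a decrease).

Currency withdrawal 304 billion kronor: banks swap reserves for currency → −304B.
OMO purchase (from banks) 69 billion kronor: the Riksbank pays by crediting reserve accounts → +69B.
FX purchase 83 billion kronor: the Riksbank pays by crediting reserve accounts → +83B.
Government spending 339 billion kronor: government payments flow into bank reserve accounts → +339B.
Net: −304 + 69 + 83 + 339 = +187 billion.

+187 billion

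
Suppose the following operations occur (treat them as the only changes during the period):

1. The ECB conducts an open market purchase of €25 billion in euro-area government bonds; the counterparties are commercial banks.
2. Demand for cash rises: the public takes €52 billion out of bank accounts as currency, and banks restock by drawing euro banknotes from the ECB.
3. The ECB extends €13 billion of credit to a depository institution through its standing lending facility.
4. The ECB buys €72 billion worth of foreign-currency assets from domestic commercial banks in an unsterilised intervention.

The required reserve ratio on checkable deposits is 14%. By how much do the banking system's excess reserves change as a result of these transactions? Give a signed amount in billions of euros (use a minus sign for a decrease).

OMO purchase (from banks) €25 billion: reserves +€25B, deposits 0.
Currency withdrawal €52 billion: reserves −€52B, deposits −€52B.
Discount-window loan €13 billion: reserves +€13B, deposits 0.
FX purchase €72 billion: reserves +€72B, deposits 0.
Totals: Δreserves = +€58B, Δdeposits = −€52B.
Δrequired reserves = 14% × −€52B = −€7.28B.
Δexcess reserves = Δreserves − Δrequired = +€58B − (−€7.28B) = +€65.28 billion.

+€65.28 billion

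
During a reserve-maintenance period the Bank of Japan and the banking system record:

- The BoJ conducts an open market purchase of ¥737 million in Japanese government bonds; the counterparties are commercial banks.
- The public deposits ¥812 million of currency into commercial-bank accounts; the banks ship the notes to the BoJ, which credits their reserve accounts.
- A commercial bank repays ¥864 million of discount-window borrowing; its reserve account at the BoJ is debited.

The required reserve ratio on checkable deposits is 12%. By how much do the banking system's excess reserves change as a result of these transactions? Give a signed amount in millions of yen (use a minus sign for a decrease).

OMO purchase (from banks) ¥737 million: reserves +¥737M, deposits 0.
Currency deposit ¥812 million: reserves +¥812M, deposits +¥812M.
Discount-window repayment ¥864 million: reserves −¥864M, deposits 0.
Totals: Δreserves = +¥685M, Δdeposits = +¥812M.
Δrequired reserves = 12% × +¥812M = +¥97.44M.
Δexcess reserves = Δreserves − Δrequired = +¥685M − (+¥97.44M) = +¥587.56 million.

+¥587.56 million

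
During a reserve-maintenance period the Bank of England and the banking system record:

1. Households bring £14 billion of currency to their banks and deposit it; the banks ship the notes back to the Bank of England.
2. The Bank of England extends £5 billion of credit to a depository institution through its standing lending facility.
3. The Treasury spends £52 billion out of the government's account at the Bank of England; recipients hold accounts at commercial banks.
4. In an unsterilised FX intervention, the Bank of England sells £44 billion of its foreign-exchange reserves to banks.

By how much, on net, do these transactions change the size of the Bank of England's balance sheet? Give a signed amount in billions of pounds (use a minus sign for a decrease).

-£39 billion

Bank of England balance sheet:
  Assets:      Loans to banks +£5B, Foreign assets −£44B
  Liabilities: Bank reserves +£27B, Currency in circulation −£14B, Government deposits −£52B
Commercial banking system:
  Assets:      Reserves at CB +£27B, Foreign assets +£44B
  Liabilities: Checkable deposits +£66B, Borrowings from CB +£5B
Change in total Bank of England assets = -£39 billion.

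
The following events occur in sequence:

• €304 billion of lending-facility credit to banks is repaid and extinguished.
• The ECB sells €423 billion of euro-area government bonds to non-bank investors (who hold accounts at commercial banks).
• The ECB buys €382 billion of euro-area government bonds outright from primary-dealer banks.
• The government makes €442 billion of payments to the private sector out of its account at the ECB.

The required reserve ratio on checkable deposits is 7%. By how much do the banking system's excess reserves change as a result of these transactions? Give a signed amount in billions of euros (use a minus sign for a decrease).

Discount-window repayment €304 billion: reserves −€304B, deposits 0.
Asset sale (to non-banks) €423 billion: reserves −€423B, deposits −€423B.
OMO purchase (from banks) €382 billion: reserves +€382B, deposits 0.
Government spending €442 billion: reserves +€442B, deposits +€442B.
Totals: Δreserves = +€97B, Δdeposits = +€19B.
Δrequired reserves = 7% × +€19B = +€1.33B.
Δexcess reserves = Δreserves − Δrequired = +€97B − (+€1.33B) = +€95.67 billion.

+€95.67 billion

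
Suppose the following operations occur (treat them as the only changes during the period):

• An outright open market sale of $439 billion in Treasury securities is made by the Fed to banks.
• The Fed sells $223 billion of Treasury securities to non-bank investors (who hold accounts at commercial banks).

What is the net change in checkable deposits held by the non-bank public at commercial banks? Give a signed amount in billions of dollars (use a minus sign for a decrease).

OMO sale (to banks) $439 billion: the counterparty is a bank, so public deposits are unchanged → 0.
Asset sale (to non-banks) $223 billion: non-bank counterparties' bank balances fall → −$223B.
Net: 0 − 223 = -$223 billion.

-$223 billion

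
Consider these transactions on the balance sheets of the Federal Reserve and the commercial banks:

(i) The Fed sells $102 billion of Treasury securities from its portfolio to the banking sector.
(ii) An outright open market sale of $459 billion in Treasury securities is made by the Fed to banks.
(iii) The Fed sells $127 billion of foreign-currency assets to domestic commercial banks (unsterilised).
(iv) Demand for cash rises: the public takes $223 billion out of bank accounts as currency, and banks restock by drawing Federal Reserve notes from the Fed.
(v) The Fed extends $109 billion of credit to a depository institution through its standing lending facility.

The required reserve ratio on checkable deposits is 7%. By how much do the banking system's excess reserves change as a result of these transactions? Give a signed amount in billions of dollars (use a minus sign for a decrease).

-$786.39 billion

OMO sale (to banks) $102 billion: reserves −$102B, deposits 0.
OMO sale (to banks) $459 billion: reserves −$459B, deposits 0.
FX sale $127 billion: reserves −$127B, deposits 0.
Currency withdrawal $223 billion: reserves −$223B, deposits −$223B.
Discount-window loan $109 billion: reserves +$109B, deposits 0.
Totals: Δreserves = −$802B, Δdeposits = −$223B.
Δrequired reserves = 7% × −$223B = −$15.61B.
Δexcess reserves = Δreserves − Δrequired = −$802B − (−$15.61B) = -$786.39 billion.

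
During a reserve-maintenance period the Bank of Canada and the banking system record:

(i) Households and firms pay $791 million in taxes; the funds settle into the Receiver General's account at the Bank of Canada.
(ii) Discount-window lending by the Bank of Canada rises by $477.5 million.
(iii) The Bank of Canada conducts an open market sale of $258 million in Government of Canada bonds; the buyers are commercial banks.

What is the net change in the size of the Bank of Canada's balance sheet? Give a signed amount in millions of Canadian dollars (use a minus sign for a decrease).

+$219.5 million

Government account inflow $791 million: only the composition of liabilities changes → 0.
Discount-window loan $477.5 million: a Bank of Canada asset is acquired → +$477.5M.
OMO sale (to banks) $258 million: a Bank of Canada asset is shed → −$258M.
Net: 0 + 477.5 − 258 = +$219.5 million.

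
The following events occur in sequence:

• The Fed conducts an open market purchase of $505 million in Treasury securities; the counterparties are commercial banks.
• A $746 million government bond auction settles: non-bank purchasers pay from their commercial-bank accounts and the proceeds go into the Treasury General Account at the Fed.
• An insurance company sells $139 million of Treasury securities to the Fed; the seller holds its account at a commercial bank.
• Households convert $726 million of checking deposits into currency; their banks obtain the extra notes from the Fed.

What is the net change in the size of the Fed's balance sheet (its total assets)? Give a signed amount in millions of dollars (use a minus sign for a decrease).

+$644 million

OMO purchase (from banks) $505 million: a Fed asset is acquired → +$505M.
Government account inflow $746 million: only the composition of liabilities changes → 0.
Asset purchase (from non-banks) $139 million: a Fed asset is acquired → +$139M.
Currency withdrawal $726 million: only the composition of liabilities changes → 0.
Net: 505 + 0 + 139 + 0 = +$644 million.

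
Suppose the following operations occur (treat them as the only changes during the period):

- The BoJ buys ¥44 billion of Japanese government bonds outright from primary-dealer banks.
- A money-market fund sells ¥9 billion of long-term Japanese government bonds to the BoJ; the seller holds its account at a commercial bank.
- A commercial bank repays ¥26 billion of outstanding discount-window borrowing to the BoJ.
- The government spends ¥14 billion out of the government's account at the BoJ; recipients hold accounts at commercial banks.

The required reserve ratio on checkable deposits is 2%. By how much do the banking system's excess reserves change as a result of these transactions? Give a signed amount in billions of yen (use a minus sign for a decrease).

OMO purchase (from banks) ¥44 billion: reserves +¥44B, deposits 0.
Asset purchase (from non-banks) ¥9 billion: reserves +¥9B, deposits +¥9B.
Discount-window repayment ¥26 billion: reserves −¥26B, deposits 0.
Government spending ¥14 billion: reserves +¥14B, deposits +¥14B.
Totals: Δreserves = +¥41B, Δdeposits = +¥23B.
Δrequired reserves = 2% × +¥23B = +¥0.46B.
Δexcess reserves = Δreserves − Δrequired = +¥41B − (+¥0.46B) = +¥40.54 billion.

+¥40.54 billion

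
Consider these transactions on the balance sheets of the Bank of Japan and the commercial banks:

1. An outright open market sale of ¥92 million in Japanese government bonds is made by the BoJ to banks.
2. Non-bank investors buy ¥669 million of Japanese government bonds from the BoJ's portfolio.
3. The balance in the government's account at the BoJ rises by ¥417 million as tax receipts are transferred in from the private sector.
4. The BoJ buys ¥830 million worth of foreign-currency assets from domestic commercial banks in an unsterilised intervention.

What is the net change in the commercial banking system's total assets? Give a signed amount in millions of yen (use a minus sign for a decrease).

OMO sale (to banks) ¥92 million: just an asset swap on bank balance sheets → 0.
Asset sale (to non-banks) ¥669 million: bank balance sheets shrink → −¥669M.
Government account inflow ¥417 million: bank balance sheets shrink → −¥417M.
FX purchase ¥830 million: just an asset swap on bank balance sheets → 0.
Net: 0 − 669 − 417 + 0 = -¥1086 million.

-¥1086 million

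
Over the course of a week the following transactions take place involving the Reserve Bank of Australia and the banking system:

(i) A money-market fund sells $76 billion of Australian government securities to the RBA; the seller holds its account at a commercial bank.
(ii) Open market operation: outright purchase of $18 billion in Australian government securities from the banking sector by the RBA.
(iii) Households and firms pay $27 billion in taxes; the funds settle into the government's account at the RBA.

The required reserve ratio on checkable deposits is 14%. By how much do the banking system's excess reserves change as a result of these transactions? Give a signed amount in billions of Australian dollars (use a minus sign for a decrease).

+$60.14 billion

Asset purchase (from non-banks) $76 billion: reserves +$76B, deposits +$76B.
OMO purchase (from banks) $18 billion: reserves +$18B, deposits 0.
Government account inflow $27 billion: reserves −$27B, deposits −$27B.
Totals: Δreserves = +$67B, Δdeposits = +$49B.
Δrequired reserves = 14% × +$49B = +$6.86B.
Δexcess reserves = Δreserves − Δrequired = +$67B − (+$6.86B) = +$60.14 billion.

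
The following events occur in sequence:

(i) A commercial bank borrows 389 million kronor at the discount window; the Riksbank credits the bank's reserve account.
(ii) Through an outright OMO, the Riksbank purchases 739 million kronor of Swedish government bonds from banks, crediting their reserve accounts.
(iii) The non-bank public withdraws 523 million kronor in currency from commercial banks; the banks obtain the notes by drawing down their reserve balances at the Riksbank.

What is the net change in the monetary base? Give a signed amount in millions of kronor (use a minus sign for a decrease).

+1128 million

Discount-window loan 389 million kronor: Riksbank balance sheet expands → +389M.
OMO purchase (from banks) 739 million kronor: Riksbank balance sheet expands → +739M.
Currency withdrawal 523 million kronor: just a shift between currency and reserves — both are base money → 0.
Net: 389 + 739 + 0 = +1128 million.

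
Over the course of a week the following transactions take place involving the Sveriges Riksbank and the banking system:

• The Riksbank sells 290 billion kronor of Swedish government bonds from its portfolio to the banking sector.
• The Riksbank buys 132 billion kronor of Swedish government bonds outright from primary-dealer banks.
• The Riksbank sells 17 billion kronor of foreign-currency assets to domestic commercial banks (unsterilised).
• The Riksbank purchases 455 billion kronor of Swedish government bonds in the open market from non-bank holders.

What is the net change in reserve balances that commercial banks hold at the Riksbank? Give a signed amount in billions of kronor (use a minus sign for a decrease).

+280 billion

Riksbank balance sheet:
  Assets:      Securities +297B, Foreign assets −17B
  Liabilities: Bank reserves +280B
Commercial banking system:
  Assets:      Reserves at CB +280B, Securities +158B, Foreign assets +17B
  Liabilities: Checkable deposits +455B
So the change in reserve balances that commercial banks hold at the Riksbank is +280 billion.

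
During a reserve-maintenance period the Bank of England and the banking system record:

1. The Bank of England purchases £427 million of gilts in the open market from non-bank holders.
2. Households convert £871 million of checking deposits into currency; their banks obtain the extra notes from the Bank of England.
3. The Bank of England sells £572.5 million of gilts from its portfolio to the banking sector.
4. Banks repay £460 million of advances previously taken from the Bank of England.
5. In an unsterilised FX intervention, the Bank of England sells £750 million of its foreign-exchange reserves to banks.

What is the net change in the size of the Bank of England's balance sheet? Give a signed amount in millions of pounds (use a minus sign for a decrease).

-£1355.5 million

Asset purchase (from non-banks) £427 million: a Bank of England asset is acquired → +£427M.
Currency withdrawal £871 million: only the composition of liabilities changes → 0.
OMO sale (to banks) £572.5 million: a Bank of England asset is shed → −£572.5M.
Discount-window repayment £460 million: a Bank of England asset is shed → −£460M.
FX sale £750 million: a Bank of England asset is shed → −£750M.
Net: 427 + 0 − 572.5 − 460 − 750 = -£1355.5 million.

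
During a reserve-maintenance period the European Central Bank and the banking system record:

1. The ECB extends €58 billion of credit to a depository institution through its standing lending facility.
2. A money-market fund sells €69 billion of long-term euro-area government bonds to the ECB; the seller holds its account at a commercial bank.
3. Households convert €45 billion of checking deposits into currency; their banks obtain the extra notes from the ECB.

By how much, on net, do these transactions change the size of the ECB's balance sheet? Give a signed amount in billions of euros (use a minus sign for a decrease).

ECB balance sheet:
  Assets:      Securities +€69B, Loans to banks +€58B
  Liabilities: Bank reserves +€82B, Currency in circulation +€45B
Change in total ECB assets = +€127 billion.

+€127 billion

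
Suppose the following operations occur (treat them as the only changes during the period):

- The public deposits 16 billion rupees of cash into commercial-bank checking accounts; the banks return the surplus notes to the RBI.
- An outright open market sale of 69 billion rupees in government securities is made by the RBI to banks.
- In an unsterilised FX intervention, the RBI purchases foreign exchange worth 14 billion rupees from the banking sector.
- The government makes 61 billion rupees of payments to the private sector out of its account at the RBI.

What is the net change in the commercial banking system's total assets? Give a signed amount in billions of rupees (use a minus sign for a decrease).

Currency deposit 16 billion rupees: bank balance sheets expand → +16B.
OMO sale (to banks) 69 billion rupees: just an asset swap on bank balance sheets → 0.
FX purchase 14 billion rupees: just an asset swap on bank balance sheets → 0.
Government spending 61 billion rupees: bank balance sheets expand → +61B.
Net: 16 + 0 + 0 + 61 = +77 billion.

+77 billion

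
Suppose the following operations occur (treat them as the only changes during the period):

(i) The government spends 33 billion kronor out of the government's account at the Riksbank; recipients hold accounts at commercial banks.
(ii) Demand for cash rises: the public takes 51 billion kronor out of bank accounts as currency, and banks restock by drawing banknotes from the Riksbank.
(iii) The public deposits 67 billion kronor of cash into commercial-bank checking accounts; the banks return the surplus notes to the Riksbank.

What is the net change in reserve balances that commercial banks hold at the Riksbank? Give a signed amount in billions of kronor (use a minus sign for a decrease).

+49 billion

Riksbank balance sheet:
  Assets:      no change
  Liabilities: Bank reserves +49B, Currency in circulation −16B, Government deposits −33B
Commercial banking system:
  Assets:      Reserves at CB +49B
  Liabilities: Checkable deposits +49B
So the change in reserve balances that commercial banks hold at the Riksbank is +49 billion.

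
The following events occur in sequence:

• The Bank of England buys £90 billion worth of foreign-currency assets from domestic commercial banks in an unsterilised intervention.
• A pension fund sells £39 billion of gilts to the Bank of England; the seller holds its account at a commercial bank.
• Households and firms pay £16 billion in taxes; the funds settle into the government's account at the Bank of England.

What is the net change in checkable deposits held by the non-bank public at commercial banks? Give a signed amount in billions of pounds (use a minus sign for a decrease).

+£23 billion

FX purchase £90 billion: the counterparty is a bank, so public deposits are unchanged → 0.
Asset purchase (from non-banks) £39 billion: non-bank counterparties' bank balances rise → +£39B.
Government account inflow £16 billion: non-bank counterparties' bank balances fall → −£16B.
Net: 0 + 39 − 16 = +£23 billion.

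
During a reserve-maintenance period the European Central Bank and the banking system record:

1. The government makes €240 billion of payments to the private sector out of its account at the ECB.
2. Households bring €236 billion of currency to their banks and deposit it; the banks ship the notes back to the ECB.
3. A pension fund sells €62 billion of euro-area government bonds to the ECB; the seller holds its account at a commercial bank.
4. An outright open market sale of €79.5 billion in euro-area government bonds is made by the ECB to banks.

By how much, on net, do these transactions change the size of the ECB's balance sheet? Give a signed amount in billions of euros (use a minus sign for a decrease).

Government spending €240 billion: only the composition of liabilities changes → 0.
Currency deposit €236 billion: only the composition of liabilities changes → 0.
Asset purchase (from non-banks) €62 billion: an ECB asset is acquired → +€62B.
OMO sale (to banks) €79.5 billion: an ECB asset is shed → −€79.5B.
Net: 0 + 0 + 62 − 79.5 = -€17.5 billion.

-€17.5 billion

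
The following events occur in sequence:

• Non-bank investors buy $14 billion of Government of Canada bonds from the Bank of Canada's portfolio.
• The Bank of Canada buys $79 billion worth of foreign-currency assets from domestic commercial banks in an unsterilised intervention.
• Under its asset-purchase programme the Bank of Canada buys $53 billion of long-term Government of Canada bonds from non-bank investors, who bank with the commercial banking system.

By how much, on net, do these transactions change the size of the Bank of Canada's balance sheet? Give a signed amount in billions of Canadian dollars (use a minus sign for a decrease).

Asset sale (to non-banks) $14 billion: a Bank of Canada asset is shed → −$14B.
FX purchase $79 billion: a Bank of Canada asset is acquired → +$79B.
Asset purchase (from non-banks) $53 billion: a Bank of Canada asset is acquired → +$53B.
Net: −14 + 79 + 53 = +$118 billion.

+$118 billion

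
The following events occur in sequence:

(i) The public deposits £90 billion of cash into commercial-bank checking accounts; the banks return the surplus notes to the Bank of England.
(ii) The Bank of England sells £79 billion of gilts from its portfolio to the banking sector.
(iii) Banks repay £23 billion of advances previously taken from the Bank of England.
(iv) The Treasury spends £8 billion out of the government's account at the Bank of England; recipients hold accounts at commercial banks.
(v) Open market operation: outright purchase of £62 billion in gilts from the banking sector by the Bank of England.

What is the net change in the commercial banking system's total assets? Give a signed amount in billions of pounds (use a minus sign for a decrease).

+£75 billion

Currency deposit £90 billion: bank balance sheets expand → +£90B.
OMO sale (to banks) £79 billion: just an asset swap on bank balance sheets → 0.
Discount-window repayment £23 billion: bank balance sheets shrink → −£23B.
Government spending £8 billion: bank balance sheets expand → +£8B.
OMO purchase (from banks) £62 billion: just an asset swap on bank balance sheets → 0.
Net: 90 + 0 − 23 + 8 + 0 = +£75 billion.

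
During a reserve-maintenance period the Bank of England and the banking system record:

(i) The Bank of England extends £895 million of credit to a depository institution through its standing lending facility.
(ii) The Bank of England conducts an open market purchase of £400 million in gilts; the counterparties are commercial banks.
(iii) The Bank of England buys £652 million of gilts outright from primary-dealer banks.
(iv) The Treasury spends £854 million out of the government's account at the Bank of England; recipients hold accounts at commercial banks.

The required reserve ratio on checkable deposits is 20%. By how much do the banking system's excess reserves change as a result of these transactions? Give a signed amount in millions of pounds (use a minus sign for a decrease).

Discount-window loan £895 million: reserves +£895M, deposits 0.
OMO purchase (from banks) £400 million: reserves +£400M, deposits 0.
OMO purchase (from banks) £652 million: reserves +£652M, deposits 0.
Government spending £854 million: reserves +£854M, deposits +£854M.
Totals: Δreserves = +£2801M, Δdeposits = +£854M.
Δrequired reserves = 20% × +£854M = +£170.8M.
Δexcess reserves = Δreserves − Δrequired = +£2801M − (+£170.8M) = +£2630.2 million.

+£2630.2 million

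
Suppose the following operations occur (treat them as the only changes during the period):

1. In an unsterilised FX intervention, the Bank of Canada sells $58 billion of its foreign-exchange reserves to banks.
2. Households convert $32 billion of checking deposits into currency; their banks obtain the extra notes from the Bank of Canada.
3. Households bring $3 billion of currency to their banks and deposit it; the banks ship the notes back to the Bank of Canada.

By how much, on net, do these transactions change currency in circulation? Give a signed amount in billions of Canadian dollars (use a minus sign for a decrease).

FX sale $58 billion: no currency enters or leaves circulation → 0.
Currency withdrawal $32 billion: notes leave the central bank → +$32B.
Currency deposit $3 billion: notes return to the central bank → −$3B.
Net: 0 + 32 − 3 = +$29 billion.

+$29 billion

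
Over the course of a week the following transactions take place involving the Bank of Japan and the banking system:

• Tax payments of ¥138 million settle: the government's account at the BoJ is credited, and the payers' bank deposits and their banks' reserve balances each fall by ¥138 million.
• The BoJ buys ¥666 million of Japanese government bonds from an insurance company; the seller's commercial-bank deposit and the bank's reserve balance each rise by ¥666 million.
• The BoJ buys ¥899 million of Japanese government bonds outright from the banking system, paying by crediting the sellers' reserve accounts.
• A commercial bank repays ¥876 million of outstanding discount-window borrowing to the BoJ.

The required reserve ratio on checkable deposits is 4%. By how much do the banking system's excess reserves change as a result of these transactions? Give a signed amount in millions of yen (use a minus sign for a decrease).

+¥529.88 million

Government account inflow ¥138 million: reserves −¥138M, deposits −¥138M.
Asset purchase (from non-banks) ¥666 million: reserves +¥666M, deposits +¥666M.
OMO purchase (from banks) ¥899 million: reserves +¥899M, deposits 0.
Discount-window repayment ¥876 million: reserves −¥876M, deposits 0.
Totals: Δreserves = +¥551M, Δdeposits = +¥528M.
Δrequired reserves = 4% × +¥528M = +¥21.12M.
Δexcess reserves = Δreserves − Δrequired = +¥551M − (+¥21.12M) = +¥529.88 million.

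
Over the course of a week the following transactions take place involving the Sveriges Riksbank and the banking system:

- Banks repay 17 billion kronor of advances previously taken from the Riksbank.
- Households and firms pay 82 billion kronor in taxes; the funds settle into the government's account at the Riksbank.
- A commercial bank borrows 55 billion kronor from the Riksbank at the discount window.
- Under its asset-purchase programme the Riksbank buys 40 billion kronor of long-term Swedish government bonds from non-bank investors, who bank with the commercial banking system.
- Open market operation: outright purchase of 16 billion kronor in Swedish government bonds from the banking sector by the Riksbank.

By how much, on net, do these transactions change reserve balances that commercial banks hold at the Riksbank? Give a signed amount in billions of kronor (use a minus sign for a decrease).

+12 billion

Discount-window repayment 17 billion kronor: repayment is debited from reserves → −17B.
Government account inflow 82 billion kronor: funds move from bank reserves into the government account → −82B.
Discount-window loan 55 billion kronor: the loan is credited to the bank's reserve account → +55B.
Asset purchase (from non-banks) 40 billion kronor: the Riksbank pays by crediting reserve accounts → +40B.
OMO purchase (from banks) 16 billion kronor: the Riksbank pays by crediting reserve accounts → +16B.
Net: −17 − 82 + 55 + 40 + 16 = +12 billion.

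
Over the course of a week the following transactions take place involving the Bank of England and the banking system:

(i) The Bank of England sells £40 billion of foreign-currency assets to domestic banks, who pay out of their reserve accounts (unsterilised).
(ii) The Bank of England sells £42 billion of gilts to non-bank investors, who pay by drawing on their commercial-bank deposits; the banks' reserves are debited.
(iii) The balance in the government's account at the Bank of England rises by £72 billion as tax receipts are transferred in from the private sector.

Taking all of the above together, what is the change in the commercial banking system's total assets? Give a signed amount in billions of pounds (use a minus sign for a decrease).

Bank of England balance sheet:
  Assets:      Securities −£42B, Foreign assets −£40B
  Liabilities: Bank reserves −£154B, Government deposits +£72B
Commercial banking system:
  Assets:      Reserves at CB −£154B, Foreign assets +£40B
  Liabilities: Checkable deposits −£114B
Change in total bank assets = -£114 billion.

-£114 billion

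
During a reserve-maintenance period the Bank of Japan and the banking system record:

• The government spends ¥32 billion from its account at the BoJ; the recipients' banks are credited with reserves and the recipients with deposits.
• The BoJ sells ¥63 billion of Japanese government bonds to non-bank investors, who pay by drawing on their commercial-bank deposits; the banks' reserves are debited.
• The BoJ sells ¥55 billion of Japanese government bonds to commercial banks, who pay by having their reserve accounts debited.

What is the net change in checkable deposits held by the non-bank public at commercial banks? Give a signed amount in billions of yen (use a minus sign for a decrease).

Government spending ¥32 billion: non-bank counterparties' bank balances rise → +¥32B.
Asset sale (to non-banks) ¥63 billion: non-bank counterparties' bank balances fall → −¥63B.
OMO sale (to banks) ¥55 billion: the counterparty is a bank, so public deposits are unchanged → 0.
Net: 32 − 63 + 0 = -¥31 billion.

-¥31 billion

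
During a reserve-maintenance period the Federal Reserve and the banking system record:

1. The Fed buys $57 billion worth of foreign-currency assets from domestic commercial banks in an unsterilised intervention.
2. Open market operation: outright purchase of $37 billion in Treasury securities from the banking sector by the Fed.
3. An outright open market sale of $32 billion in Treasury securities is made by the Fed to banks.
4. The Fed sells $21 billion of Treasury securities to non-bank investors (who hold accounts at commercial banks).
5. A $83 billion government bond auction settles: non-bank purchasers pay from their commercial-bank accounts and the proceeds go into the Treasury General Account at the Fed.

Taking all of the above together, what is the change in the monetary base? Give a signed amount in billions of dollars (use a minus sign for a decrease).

Fed balance sheet:
  Assets:      Securities −$16B, Foreign assets +$57B
  Liabilities: Bank reserves −$42B, Government deposits +$83B
Commercial banking system:
  Assets:      Reserves at CB −$42B, Securities −$5B, Foreign assets −$57B
  Liabilities: Checkable deposits −$104B
Monetary base = currency + reserves: 0 + (−$42B) = -$42 billion.

-$42 billion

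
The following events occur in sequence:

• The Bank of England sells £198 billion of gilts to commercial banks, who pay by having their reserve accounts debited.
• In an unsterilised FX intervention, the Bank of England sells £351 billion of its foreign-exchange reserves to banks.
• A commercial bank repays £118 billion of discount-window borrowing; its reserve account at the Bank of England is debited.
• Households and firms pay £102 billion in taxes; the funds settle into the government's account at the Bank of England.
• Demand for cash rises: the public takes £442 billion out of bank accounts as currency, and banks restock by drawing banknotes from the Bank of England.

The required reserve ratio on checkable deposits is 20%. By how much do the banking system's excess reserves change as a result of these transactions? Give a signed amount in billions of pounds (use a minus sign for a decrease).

-£1102.2 billion

OMO sale (to banks) £198 billion: reserves −£198B, deposits 0.
FX sale £351 billion: reserves −£351B, deposits 0.
Discount-window repayment £118 billion: reserves −£118B, deposits 0.
Government account inflow £102 billion: reserves −£102B, deposits −£102B.
Currency withdrawal £442 billion: reserves −£442B, deposits −£442B.
Totals: Δreserves = −£1211B, Δdeposits = −£544B.
Δrequired reserves = 20% × −£544B = −£108.8B.
Δexcess reserves = Δreserves − Δrequired = −£1211B − (−£108.8B) = -£1102.2 billion.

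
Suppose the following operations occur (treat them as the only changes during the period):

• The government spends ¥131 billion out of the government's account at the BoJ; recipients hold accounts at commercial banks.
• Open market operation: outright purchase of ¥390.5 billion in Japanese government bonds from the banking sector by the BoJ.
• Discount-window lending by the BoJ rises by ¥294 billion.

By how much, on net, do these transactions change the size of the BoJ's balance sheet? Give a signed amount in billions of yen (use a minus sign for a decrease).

Government spending ¥131 billion: only the composition of liabilities changes → 0.
OMO purchase (from banks) ¥390.5 billion: a BoJ asset is acquired → +¥390.5B.
Discount-window loan ¥294 billion: a BoJ asset is acquired → +¥294B.
Net: 0 + 390.5 + 294 = +¥684.5 billion.

+¥684.5 billion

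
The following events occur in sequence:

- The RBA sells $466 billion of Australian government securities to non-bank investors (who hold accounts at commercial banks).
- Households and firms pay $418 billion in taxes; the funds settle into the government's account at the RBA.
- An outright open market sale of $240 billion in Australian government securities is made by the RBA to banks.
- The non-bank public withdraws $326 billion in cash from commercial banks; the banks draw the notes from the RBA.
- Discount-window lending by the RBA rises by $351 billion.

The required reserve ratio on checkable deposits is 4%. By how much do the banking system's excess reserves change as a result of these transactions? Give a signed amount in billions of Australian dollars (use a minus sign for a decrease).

-$1050.6 billion

Asset sale (to non-banks) $466 billion: reserves −$466B, deposits −$466B.
Government account inflow $418 billion: reserves −$418B, deposits −$418B.
OMO sale (to banks) $240 billion: reserves −$240B, deposits 0.
Currency withdrawal $326 billion: reserves −$326B, deposits −$326B.
Discount-window loan $351 billion: reserves +$351B, deposits 0.
Totals: Δreserves = −$1099B, Δdeposits = −$1210B.
Δrequired reserves = 4% × −$1210B = −$48.4B.
Δexcess reserves = Δreserves − Δrequired = −$1099B − (−$48.4B) = -$1050.6 billion.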